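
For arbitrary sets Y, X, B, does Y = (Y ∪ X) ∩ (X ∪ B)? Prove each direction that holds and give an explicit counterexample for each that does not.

(⊆) This inclusion fails. Take Y = {1}, X = ∅, B = ∅; then 1 ∈ Y but 1 ∉ (Y ∪ X) ∩ (X ∪ B).

(⊇) This inclusion fails. Take Y = ∅, X = {1}, B = ∅; then 1 ∈ (Y ∪ X) ∩ (X ∪ B) but 1 ∉ Y.

Both inclusions fail.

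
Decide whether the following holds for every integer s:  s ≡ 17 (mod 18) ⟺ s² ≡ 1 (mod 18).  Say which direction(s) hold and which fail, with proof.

The forward direction holds; the converse fails.

(→) Suppose s ≡ 17 (mod 18). Write s = 18j + 17. Then (18j + 17)² = 324j² + 612j + 289 = 18(18j² + 34j + 16) + 1, so s² ≡ 1 (mod 18).

(←) This fails: take s = 1. Then 1² = 1 ≡ 1 (mod 18), yet 1 ≡ 1 (mod 18), not 17.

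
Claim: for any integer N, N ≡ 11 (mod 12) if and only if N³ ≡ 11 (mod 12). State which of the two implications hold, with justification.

[⇒] Suppose N ≡ 11 (mod 12). Write N = 12j + 11. Then (12j + 11)³ = 1728j³ + 4752j² + 4356j + 1331 = 12(144j³ + 396j² + 363j + 110) + 11, so N³ ≡ 11 (mod 12).

[⇐] Conversely, suppose N³ ≡ 11 (mod 12). The only residue r in {0, …, 11} with r³ ≡ 11 (mod 12) is r = 11, so N ≡ 11 (mod 12).

Both directions hold; the statement is true.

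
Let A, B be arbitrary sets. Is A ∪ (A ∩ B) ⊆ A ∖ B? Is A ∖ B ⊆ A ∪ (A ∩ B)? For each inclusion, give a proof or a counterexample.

Only the reverse inclusion holds.

(⊇) Let x ∈ A ∖ B. Then x ∈ A and x ∉ B, from which x ∈ A ∪ (A ∩ B).

(⊆) This inclusion fails. Take A = {1}, B = {1}; then 1 ∈ A ∪ (A ∩ B) but 1 ∉ A ∖ B.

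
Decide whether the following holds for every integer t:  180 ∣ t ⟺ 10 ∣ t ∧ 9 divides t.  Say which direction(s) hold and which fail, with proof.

Forward direction. If 180 ∣ t, write t = 180q. Since 180 = 18·10, t = 10·(18q), so 10 ∣ t; and since 180 = 20·9, t = 9·(20q), so 9 ∣ t.

Converse. This fails: take t = 90. Both 10 ∣ 90 and 9 ∣ 90, yet 90 is not a multiple of 180 (since 90 = 0·180 + 90), so 180 ∤ 90.

Only the forward direction holds.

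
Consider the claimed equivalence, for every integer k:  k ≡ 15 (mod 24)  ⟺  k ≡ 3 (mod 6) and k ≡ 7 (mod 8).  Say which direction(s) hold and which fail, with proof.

Both implications hold.

(→) Suppose k ≡ 15 (mod 24); write k = 24j + 15. Since 6 ∣ 24, reducing mod 6 gives k ≡ 15 ≡ 3 (mod 6); since 8 ∣ 24, reducing mod 8 gives k ≡ 15 ≡ 7 (mod 8).

(←) Conversely, if k ≡ 3 (mod 6) and k ≡ 7 (mod 8), then by the Chinese remainder theorem k ≡ 15 (mod 24). This is exactly k ≡ 15 (mod 24).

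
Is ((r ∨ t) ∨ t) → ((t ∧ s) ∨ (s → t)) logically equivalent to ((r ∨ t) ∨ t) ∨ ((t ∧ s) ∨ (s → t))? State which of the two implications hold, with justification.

Neither direction holds.

[⇒] This fails. Under s = T, r = F, t = F, the left side is true but the right side is false.

[⇐] This fails. Under s = T, r = T, t = F, the left side is false but the right side is true.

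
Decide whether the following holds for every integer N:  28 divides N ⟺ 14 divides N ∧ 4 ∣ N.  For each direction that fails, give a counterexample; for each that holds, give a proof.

Both directions hold; the statement is true.

Forward direction. If 28 ∣ N, write N = 28q. Since 28 = 2·14, N = 14·(2q), so 14 ∣ N; and since 28 = 7·4, N = 4·(7q), so 4 ∣ N.

Converse. Suppose 14 ∣ N and 4 ∣ N. Any common multiple of 14 and 4 is a multiple of their lcm; here lcm(14, 4) = 14·4/gcd(14, 4) = 56/2 = 28, so 28 ∣ N.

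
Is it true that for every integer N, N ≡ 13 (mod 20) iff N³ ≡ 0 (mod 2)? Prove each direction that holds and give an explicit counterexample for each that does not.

(⇒) fails and (⇐) fails.

(⇒) This fails: take N = 13. Then 13 ≡ 13 (mod 20), but 13³ = 2197 ≡ 1 (mod 2), not 0.

(⇐) This fails: take N = 0. Then 0³ = 0 ≡ 0 (mod 2), yet 0 ≡ 0 (mod 20), not 13.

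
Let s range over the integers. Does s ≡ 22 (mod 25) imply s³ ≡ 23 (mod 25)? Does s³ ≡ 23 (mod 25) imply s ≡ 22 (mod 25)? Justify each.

Both directions hold; the statement is true.

(⇒) Suppose s ≡ 22 (mod 25). Write s = 25j + 22. Then (25j + 22)³ = 15625j³ + 41250j² + 36300j + 10648 = 25(625j³ + 1650j² + 1452j + 425) + 23, so s³ ≡ 23 (mod 25).

(⇐) Conversely, suppose s³ ≡ 23 (mod 25). The only residue r in {0, …, 24} with r³ ≡ 23 (mod 25) is r = 22, so s ≡ 22 (mod 25).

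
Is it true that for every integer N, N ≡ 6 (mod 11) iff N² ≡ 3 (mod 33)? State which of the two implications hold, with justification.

(⇒) fails and (⇐) fails.

(⇒) This fails: take N = 17. Then 17 ≡ 6 (mod 11), but 17² = 289 ≡ 25 (mod 33), not 3.

(⇐) This fails: take N = 27. Then 27² = 729 ≡ 3 (mod 33), yet 27 ≡ 5 (mod 11), not 6.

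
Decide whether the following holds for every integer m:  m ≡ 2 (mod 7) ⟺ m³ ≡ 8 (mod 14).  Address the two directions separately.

[⇒] This fails: take m = 9. Then 9 ≡ 2 (mod 7), but 9³ = 729 ≡ 1 (mod 14), not 8.

[⇐] This fails: take m = 4. Then 4³ = 64 ≡ 8 (mod 14), yet 4 ≡ 4 (mod 7), not 2.

Neither direction holds.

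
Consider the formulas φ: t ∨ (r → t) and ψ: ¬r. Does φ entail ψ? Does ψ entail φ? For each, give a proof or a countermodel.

[⇒] This fails. Under t = T, r = T, the left side is true but the right side is false.

[⇐] Assume the antecedent. If t is true, t ∨ (r → t) reduces to true regardless of the other variables. If t is false, the antecedent forces (t = F, r = F), and t ∨ (r → t) holds there. Either way t ∨ (r → t) holds.

Not equivalent: only (⇐) holds.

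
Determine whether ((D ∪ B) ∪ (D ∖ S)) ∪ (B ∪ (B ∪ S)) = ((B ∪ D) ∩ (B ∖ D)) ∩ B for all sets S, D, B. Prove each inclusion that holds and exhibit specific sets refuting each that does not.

(⟹) This inclusion fails. Take S = {1}, D = ∅, B = ∅; then 1 ∈ ((D ∪ B) ∪ (D ∖ S)) ∪ (B ∪ (B ∪ S)) but 1 ∉ ((B ∪ D) ∩ (B ∖ D)) ∩ B.

(⟸) Let x ∈ ((B ∪ D) ∩ (B ∖ D)) ∩ B. Then either x ∈ B and x ∉ S, D; or x ∈ S ∩ B and x ∉ D. In each case x ∈ ((D ∪ B) ∪ (D ∖ S)) ∪ (B ∪ (B ∪ S)), so ((B ∪ D) ∩ (B ∖ D)) ∩ B ⊆ ((D ∪ B) ∪ (D ∖ S)) ∪ (B ∪ (B ∪ S)).

The sets are not equal: only the reverse inclusion holds.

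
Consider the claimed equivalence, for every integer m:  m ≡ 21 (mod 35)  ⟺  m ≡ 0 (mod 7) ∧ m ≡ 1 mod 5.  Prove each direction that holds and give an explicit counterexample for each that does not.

The biconditional holds.

(⇒) Suppose m ≡ 21 (mod 35); write m = 35j + 21. Since 7 ∣ 35, reducing mod 7 gives m ≡ 21 ≡ 0 (mod 7); since 5 ∣ 35, reducing mod 5 gives m ≡ 21 ≡ 1 (mod 5).

(⇐) Conversely, if m ≡ 0 (mod 7) and m ≡ 1 (mod 5), then by the Chinese remainder theorem m ≡ 21 (mod 35). This is exactly m ≡ 21 (mod 35).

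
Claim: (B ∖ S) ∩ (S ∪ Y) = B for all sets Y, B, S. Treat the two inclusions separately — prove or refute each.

The sets are not equal: only the forward inclusion holds.

(⟹) Let x ∈ (B ∖ S) ∩ (S ∪ Y). Then x ∈ Y ∩ B and x ∉ S, from which x ∈ B.

(⟸) This inclusion fails. Take Y = ∅, B = {1}, S = ∅; then 1 ∈ B but 1 ∉ (B ∖ S) ∩ (S ∪ Y).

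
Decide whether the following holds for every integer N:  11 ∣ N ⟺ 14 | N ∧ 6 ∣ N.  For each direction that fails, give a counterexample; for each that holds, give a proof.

(⇒) fails and (⇐) fails.

Forward direction. This fails: take N = 11. Certainly 11 ∣ 11, but 14 ∤ 11.

Converse. This fails: take N = 42. Both 14 ∣ 42 and 6 ∣ 42, yet 42 is not a multiple of 11 (since 42 = 3·11 + 9), so 11 ∤ 42.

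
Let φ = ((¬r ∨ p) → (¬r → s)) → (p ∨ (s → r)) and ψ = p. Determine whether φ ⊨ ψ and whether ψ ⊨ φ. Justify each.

(→) This fails. Under p = F, r = F, s = F, the left side is true but the right side is false.

(←) Assume the antecedent. If p is true, the consequent reduces to true regardless of the other variables. If p is false, the antecedent cannot hold. Either way the consequent holds.

The forward direction fails; the converse holds.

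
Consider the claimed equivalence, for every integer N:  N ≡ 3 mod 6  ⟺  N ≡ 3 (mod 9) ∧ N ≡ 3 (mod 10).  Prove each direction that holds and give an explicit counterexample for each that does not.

[⇒] This fails: N = 33 gives 33 ≡ 3 (mod 6) but 33 ≡ 6 (mod 9), so the conjunction on the right does not hold.

[⇐] Conversely, if N ≡ 3 (mod 9) and N ≡ 3 (mod 10), then by the Chinese remainder theorem N ≡ 3 (mod 90). Since 3 ≡ 3 (mod 6) and 6 ∣ 90, we get N ≡ 3 (mod 6).

Only the reverse direction holds.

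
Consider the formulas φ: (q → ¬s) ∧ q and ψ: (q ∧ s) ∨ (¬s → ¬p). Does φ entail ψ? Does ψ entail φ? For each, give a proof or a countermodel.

Both directions fail.

[⇒] This fails. Under p = T, s = F, q = T, the left side is true but the right side is false.

[⇐] This fails. Under p = F, s = F, q = F, the left side is false but the right side is true.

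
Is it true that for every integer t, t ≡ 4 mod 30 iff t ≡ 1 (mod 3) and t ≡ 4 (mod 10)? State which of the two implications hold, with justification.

Equivalent; both directions hold.

(⇒) Suppose t ≡ 4 (mod 30); write t = 30j + 4. Since 3 ∣ 30, reducing mod 3 gives t ≡ 4 ≡ 1 (mod 3); since 10 ∣ 30, reducing mod 10 gives t ≡ 4 (mod 10).

(⇐) Conversely, if t ≡ 1 (mod 3) and t ≡ 4 (mod 10), then by the Chinese remainder theorem t ≡ 4 (mod 30). This is exactly t ≡ 4 (mod 30).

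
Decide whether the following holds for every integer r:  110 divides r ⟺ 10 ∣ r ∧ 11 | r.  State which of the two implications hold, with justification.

(→) If 110 ∣ r, write r = 110q. Since 110 = 11·10, r = 10·(11q), so 10 ∣ r; and since 110 = 10·11, r = 11·(10q), so 11 ∣ r.

(←) Suppose 10 ∣ r and 11 ∣ r. Any common multiple of 10 and 11 is a multiple of their lcm; here gcd(10, 11) = 1, so lcm(10, 11) = 10·11 = 110, so 110 ∣ r.

Both implications hold.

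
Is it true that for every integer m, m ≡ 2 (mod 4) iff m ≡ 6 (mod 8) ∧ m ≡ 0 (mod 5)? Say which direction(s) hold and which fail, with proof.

Only the converse holds.

(→) This fails: m = 2 gives 2 ≡ 2 (mod 4) but 2 ≡ 2 (mod 8), so the conjunction on the right does not hold.

(←) Conversely, if m ≡ 6 (mod 8) and m ≡ 0 (mod 5), then by the Chinese remainder theorem m ≡ 30 (mod 40). Since 30 ≡ 2 (mod 4) and 4 ∣ 40, we get m ≡ 2 (mod 4).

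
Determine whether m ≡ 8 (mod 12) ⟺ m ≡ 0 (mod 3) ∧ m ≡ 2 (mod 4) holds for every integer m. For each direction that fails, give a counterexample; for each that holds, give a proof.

Neither implication holds.

(⟹) This fails: m = 8 gives 8 ≡ 8 (mod 12) but 8 ≡ 2 (mod 3), so the conjunction on the right does not hold.

(⟸) This fails: m = 6 satisfies both congruences on the right (6 ≡ 0 mod 3 and 6 ≡ 2 mod 4) yet 6 ≡ 6 (mod 12), not 8.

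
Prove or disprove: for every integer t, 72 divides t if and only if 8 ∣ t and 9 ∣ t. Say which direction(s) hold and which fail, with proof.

Both directions hold.

(⇒) If 72 ∣ t, write t = 72q. Since 72 = 9·8, t = 8·(9q), so 8 ∣ t; and since 72 = 8·9, t = 9·(8q), so 9 ∣ t.

(⇐) Suppose 8 ∣ t and 9 ∣ t. Any common multiple of 8 and 9 is a multiple of their lcm; here gcd(8, 9) = 1, so lcm(8, 9) = 8·9 = 72, so 72 ∣ t.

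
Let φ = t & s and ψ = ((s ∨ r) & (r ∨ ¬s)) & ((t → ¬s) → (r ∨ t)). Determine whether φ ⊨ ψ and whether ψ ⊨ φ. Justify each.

(⇒) fails and (⇐) fails.

(→) This fails. Under t = T, r = F, s = T, the left side is true but the right side is false.

(←) This fails. Under t = F, r = T, s = F, the left side is false but the right side is true.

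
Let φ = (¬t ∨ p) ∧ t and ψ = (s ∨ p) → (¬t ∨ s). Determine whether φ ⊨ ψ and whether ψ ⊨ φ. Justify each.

Both directions fail.

(⟹) This fails. Under t = T, s = F, p = T, the left side is true but the right side is false.

(⟸) This fails. Under t = F, s = F, p = F, the left side is false but the right side is true.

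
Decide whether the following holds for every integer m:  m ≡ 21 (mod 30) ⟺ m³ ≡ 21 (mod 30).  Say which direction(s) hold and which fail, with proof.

Both directions hold; the statement is true.

(⇒) Suppose m ≡ 21 (mod 30). Write m = 30j + 21. Then (30j + 21)³ = 27000j³ + 56700j² + 39690j + 9261 = 30(900j³ + 1890j² + 1323j + 308) + 21, so m³ ≡ 21 (mod 30).

(⇐) Conversely, suppose m³ ≡ 21 (mod 30). The only residue r in {0, …, 29} with r³ ≡ 21 (mod 30) is r = 21, so m ≡ 21 (mod 30).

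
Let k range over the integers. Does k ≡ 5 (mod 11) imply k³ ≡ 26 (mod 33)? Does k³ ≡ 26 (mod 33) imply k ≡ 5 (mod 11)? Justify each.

(⟹) This fails: take k = 16. Then 16 ≡ 5 (mod 11), but 16³ = 4096 ≡ 4 (mod 33), not 26.

(⟸) Conversely, the residues r modulo 33 with r³ ≡ 26 (mod 33) are exactly {5}, and each is ≡ 5 (mod 11).

Not equivalent: only (⇐) holds.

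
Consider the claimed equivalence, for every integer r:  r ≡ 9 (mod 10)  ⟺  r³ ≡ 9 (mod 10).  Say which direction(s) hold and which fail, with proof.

(→) Suppose r ≡ 9 (mod 10). Write r = 10j + 9. Then (10j + 9)³ = 1000j³ + 2700j² + 2430j + 729 = 10(100j³ + 270j² + 243j + 72) + 9, so r³ ≡ 9 (mod 10).

(←) For the converse, argue contrapositively. If r ≢ 9 (mod 10), then r is congruent to one of 0, 1, 2, 3, 4, 5, 6, 7, 8 modulo 10, and these give r³ ≡ 0, 1, 8, 7, 4, 5, 6, 3, 2 respectively — never 9.

Both directions hold.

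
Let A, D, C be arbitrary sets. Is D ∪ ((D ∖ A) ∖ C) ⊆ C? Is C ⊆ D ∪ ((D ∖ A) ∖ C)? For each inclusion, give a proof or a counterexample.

Neither inclusion holds.

Forward inclusion. This inclusion fails. Take A = ∅, D = {1}, C = ∅; then 1 ∈ D ∪ ((D ∖ A) ∖ C) but 1 ∉ C.

Reverse inclusion. This inclusion fails. Take A = ∅, D = ∅, C = {1}; then 1 ∈ C but 1 ∉ D ∪ ((D ∖ A) ∖ C).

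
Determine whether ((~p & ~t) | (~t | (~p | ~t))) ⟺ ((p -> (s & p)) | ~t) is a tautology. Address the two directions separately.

(⇐) This fails. Under s = T, p = T, t = T, the left side is false but the right side is true.

(⇒) Assume the antecedent. If p is true, the antecedent forces (s = F, p = T, t = F) or (s = T, p = T, t = F), and (p -> (s & p)) | ~t holds there. If p is false, (p -> (s & p)) | ~t reduces to true regardless of the other variables. Either way (p -> (s & p)) | ~t holds.

The forward direction holds; the converse fails.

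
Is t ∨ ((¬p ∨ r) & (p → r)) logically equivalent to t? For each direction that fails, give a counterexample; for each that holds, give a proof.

Only the converse holds.

(⇒) This fails. Under t = F, p = F, r = F, the left side is true but the right side is false.

(⇐) Assume the antecedent. If t is true, t ∨ ((¬p ∨ r) & (p → r)) reduces to true regardless of the other variables. If t is false, the antecedent cannot hold. Either way t ∨ ((¬p ∨ r) & (p → r)) holds.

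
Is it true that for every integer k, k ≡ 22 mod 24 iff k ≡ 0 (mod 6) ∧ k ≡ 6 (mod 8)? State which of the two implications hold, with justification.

Both directions fail.

(⇒) This fails: k = 22 gives 22 ≡ 22 (mod 24) but 22 ≡ 4 (mod 6), so the conjunction on the right does not hold.

(⇐) This fails: k = 6 satisfies both congruences on the right (6 ≡ 0 mod 6 and 6 ≡ 6 mod 8) yet 6 ≡ 6 (mod 24), not 22.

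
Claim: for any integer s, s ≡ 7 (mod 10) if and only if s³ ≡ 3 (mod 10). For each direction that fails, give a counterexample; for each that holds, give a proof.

(⇒) Suppose s ≡ 7 (mod 10). Write s = 10j + 7. Then (10j + 7)³ = 1000j³ + 2100j² + 1470j + 343 = 10(100j³ + 210j² + 147j + 34) + 3, so s³ ≡ 3 (mod 10).

(⇐) For the converse, argue contrapositively. If s ≢ 7 (mod 10), then s is congruent to one of 0, 1, 2, 3, 4, 5, 6, 8, 9 modulo 10, and these give s³ ≡ 0, 1, 8, 7, 4, 5, 6, 2, 9 respectively — never 3.

Equivalent; both directions hold.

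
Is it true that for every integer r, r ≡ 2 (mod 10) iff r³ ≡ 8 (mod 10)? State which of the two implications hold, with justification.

The biconditional holds.

Forward direction. Suppose r ≡ 2 (mod 10). Write r = 10j + 2. Then (10j + 2)³ = 1000j³ + 600j² + 120j + 8 = 10(100j³ + 60j² + 12j) + 8, so r³ ≡ 8 (mod 10).

Converse. For the converse, argue contrapositively. If r ≢ 2 (mod 10), then r is congruent to one of 0, 1, 3, 4, 5, 6, 7, 8, 9 modulo 10, and these give r³ ≡ 0, 1, 7, 4, 5, 6, 3, 2, 9 respectively — never 8.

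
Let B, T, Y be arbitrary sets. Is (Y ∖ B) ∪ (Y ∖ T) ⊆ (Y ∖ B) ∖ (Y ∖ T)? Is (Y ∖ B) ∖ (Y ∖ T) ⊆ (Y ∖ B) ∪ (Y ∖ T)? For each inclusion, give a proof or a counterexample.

(⊆) This inclusion fails. Take B = ∅, T = ∅, Y = {1}; then 1 ∈ (Y ∖ B) ∪ (Y ∖ T) but 1 ∉ (Y ∖ B) ∖ (Y ∖ T).

(⊇) Let x ∈ (Y ∖ B) ∖ (Y ∖ T). Then x ∈ T ∩ Y and x ∉ B, from which x ∈ (Y ∖ B) ∪ (Y ∖ T).

(⊆) fails; (⊇) holds.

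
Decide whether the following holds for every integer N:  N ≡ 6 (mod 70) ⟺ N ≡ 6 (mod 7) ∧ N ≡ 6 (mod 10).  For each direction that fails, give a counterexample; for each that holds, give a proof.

Equivalent; both directions hold.

(⟹) Suppose N ≡ 6 (mod 70); write N = 70j + 6. Since 7 ∣ 70, reducing mod 7 gives N ≡ 6 (mod 7); since 10 ∣ 70, reducing mod 10 gives N ≡ 6 (mod 10).

(⟸) Conversely, if N ≡ 6 (mod 7) and N ≡ 6 (mod 10), then by the Chinese remainder theorem N ≡ 6 (mod 70). This is exactly N ≡ 6 (mod 70).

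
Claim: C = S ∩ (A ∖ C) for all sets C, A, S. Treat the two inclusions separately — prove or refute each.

Forward inclusion. This inclusion fails. Take C = {1}, A = ∅, S = ∅; then 1 ∈ C but 1 ∉ S ∩ (A ∖ C).

Reverse inclusion. This inclusion fails. Take C = ∅, A = {1}, S = {1}; then 1 ∈ S ∩ (A ∖ C) but 1 ∉ C.

(⊆) fails and (⊇) fails.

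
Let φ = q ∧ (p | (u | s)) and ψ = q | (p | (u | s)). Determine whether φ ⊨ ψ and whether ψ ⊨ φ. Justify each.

The forward direction holds; the converse fails.

(⟹) Assume the antecedent. If q is true, q | (p | (u | s)) reduces to true regardless of the other variables. If q is false, the antecedent cannot hold. Either way q | (p | (u | s)) holds.

(⟸) This fails. Under q = T, u = F, s = F, p = F, the left side is false but the right side is true.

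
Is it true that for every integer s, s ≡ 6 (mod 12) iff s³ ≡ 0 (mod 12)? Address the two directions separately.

(⇒) holds; (⇐) fails.

(⟹) Suppose s ≡ 6 (mod 12). Write s = 12j + 6. Then (12j + 6)³ = 1728j³ + 2592j² + 1296j + 216 = 12(144j³ + 216j² + 108j + 18) + 0, so s³ ≡ 0 (mod 12).

(⟸) This fails: take s = 0. Then 0³ = 0 ≡ 0 (mod 12), yet 0 ≡ 0 (mod 12), not 6.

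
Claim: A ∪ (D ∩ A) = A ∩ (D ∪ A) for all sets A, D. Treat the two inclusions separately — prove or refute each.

The two sets are equal.

(⟸) Let x ∈ A ∩ (D ∪ A). Then either x ∈ A and x ∉ D; or x ∈ A ∩ D. In each case x ∈ A ∪ (D ∩ A), so A ∩ (D ∪ A) ⊆ A ∪ (D ∩ A).

(⟹) Let x ∈ A ∪ (D ∩ A). Then either x ∈ A and x ∉ D; or x ∈ A ∩ D. In each case x ∈ A ∩ (D ∪ A), so A ∪ (D ∩ A) ⊆ A ∩ (D ∪ A).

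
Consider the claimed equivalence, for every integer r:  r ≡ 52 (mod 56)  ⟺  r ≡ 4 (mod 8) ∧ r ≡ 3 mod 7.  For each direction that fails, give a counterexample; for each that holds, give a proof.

The biconditional holds.

(⇒) Suppose r ≡ 52 (mod 56); write r = 56j + 52. Since 8 ∣ 56, reducing mod 8 gives r ≡ 52 ≡ 4 (mod 8); since 7 ∣ 56, reducing mod 7 gives r ≡ 52 ≡ 3 (mod 7).

(⇐) Conversely, if r ≡ 4 (mod 8) and r ≡ 3 (mod 7), then by the Chinese remainder theorem r ≡ 52 (mod 56). This is exactly r ≡ 52 (mod 56).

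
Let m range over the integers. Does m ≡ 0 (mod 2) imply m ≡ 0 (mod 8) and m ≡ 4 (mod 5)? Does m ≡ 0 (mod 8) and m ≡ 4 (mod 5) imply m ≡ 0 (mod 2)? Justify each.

(⇒) This fails: m = 0 gives 0 ≡ 0 (mod 2) but 0 ≡ 0 (mod 5), so the conjunction on the right does not hold.

(⇐) Conversely, if m ≡ 0 (mod 8) and m ≡ 4 (mod 5), then by the Chinese remainder theorem m ≡ 24 (mod 40). Since 24 ≡ 0 (mod 2) and 2 ∣ 40, we get m ≡ 0 (mod 2).

Only the reverse direction holds.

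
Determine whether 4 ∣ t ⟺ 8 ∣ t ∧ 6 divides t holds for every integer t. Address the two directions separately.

(⇒) This fails: take t = 4. Certainly 4 ∣ 4, but 8 ∤ 4.

(⇐) Suppose 8 ∣ t and 6 ∣ t. Any common multiple of 8 and 6 is a multiple of their lcm; here lcm(8, 6) = 8·6/gcd(8, 6) = 48/2 = 24, so 24 ∣ t. Since 4 ∣ 24, it follows that 4 ∣ t.

Only the converse holds.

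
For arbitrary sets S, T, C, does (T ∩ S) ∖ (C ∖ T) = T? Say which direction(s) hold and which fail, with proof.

The sets are not equal: only the forward inclusion holds.

Reverse inclusion. This inclusion fails. Take S = ∅, T = {1}, C = ∅; then 1 ∈ T but 1 ∉ (T ∩ S) ∖ (C ∖ T).

Forward inclusion. Let x ∈ (T ∩ S) ∖ (C ∖ T). Then either x ∈ S ∩ T and x ∉ C; or x ∈ S ∩ T ∩ C. In each case x ∈ T, so (T ∩ S) ∖ (C ∖ T) ⊆ T.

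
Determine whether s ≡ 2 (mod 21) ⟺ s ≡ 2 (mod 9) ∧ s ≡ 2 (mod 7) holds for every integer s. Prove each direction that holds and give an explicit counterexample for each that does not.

Only the converse holds.

[⇒] This fails: s = 44 gives 44 ≡ 2 (mod 21) but 44 ≡ 8 (mod 9), so the conjunction on the right does not hold.

[⇐] Conversely, if s ≡ 2 (mod 9) and s ≡ 2 (mod 7), then by the Chinese remainder theorem s ≡ 2 (mod 63). Since 2 ≡ 2 (mod 21) and 21 ∣ 63, we get s ≡ 2 (mod 21).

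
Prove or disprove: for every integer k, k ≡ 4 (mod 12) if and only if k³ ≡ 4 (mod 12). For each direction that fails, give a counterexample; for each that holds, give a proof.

(⇒) holds; (⇐) fails.

Forward direction. Suppose k ≡ 4 (mod 12). Write k = 12j + 4. Then (12j + 4)³ = 1728j³ + 1728j² + 576j + 64 = 12(144j³ + 144j² + 48j + 5) + 4, so k³ ≡ 4 (mod 12).

Converse. This fails: take k = 10. Then 10³ = 1000 ≡ 4 (mod 12), yet 10 ≡ 10 (mod 12), not 4.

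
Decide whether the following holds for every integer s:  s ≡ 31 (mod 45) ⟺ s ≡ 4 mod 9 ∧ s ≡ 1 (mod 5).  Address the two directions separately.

[⇒] Suppose s ≡ 31 (mod 45); write s = 45j + 31. Since 9 ∣ 45, reducing mod 9 gives s ≡ 31 ≡ 4 (mod 9); since 5 ∣ 45, reducing mod 5 gives s ≡ 31 ≡ 1 (mod 5).

[⇐] Conversely, if s ≡ 4 (mod 9) and s ≡ 1 (mod 5), then by the Chinese remainder theorem s ≡ 31 (mod 45). This is exactly s ≡ 31 (mod 45).

Both directions hold; the statement is true.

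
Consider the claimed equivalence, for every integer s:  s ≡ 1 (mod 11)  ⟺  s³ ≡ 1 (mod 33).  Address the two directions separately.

(⇒) This fails: take s = 12. Then 12 ≡ 1 (mod 11), but 12³ = 1728 ≡ 12 (mod 33), not 1.

(⇐) Conversely, the residues r modulo 33 with r³ ≡ 1 (mod 33) are exactly {1}, and each is ≡ 1 (mod 11).

The forward direction fails; the converse holds.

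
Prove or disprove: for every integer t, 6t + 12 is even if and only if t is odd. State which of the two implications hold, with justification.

Not equivalent: only (⇐) holds.

(⟸) Suppose t is odd. Since 6 is even, 6t is even for every t, so 6t + 12 has the same parity as 12, which is even. Hence 6t + 12 is even.

(⟹) This fails: take t = 2. Then 6t + 12 = 24, which is even, yet t = 2 is even, not odd.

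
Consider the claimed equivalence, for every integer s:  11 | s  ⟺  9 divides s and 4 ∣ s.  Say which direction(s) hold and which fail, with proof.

(→) This fails: take s = 11. Certainly 11 ∣ 11, but 9 ∤ 11.

(←) This fails: take s = 36. Both 9 ∣ 36 and 4 ∣ 36, yet 36 is not a multiple of 11 (since 36 = 3·11 + 3), so 11 ∤ 36.

Neither direction holds.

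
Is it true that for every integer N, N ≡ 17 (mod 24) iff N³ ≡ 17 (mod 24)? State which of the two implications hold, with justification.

(⟹) Suppose N ≡ 17 (mod 24). Write N = 24j + 17. Then (24j + 17)³ = 13824j³ + 29376j² + 20808j + 4913 = 24(576j³ + 1224j² + 867j + 204) + 17, so N³ ≡ 17 (mod 24).

(⟸) Conversely, suppose N³ ≡ 17 (mod 24). The only residue r in {0, …, 23} with r³ ≡ 17 (mod 24) is r = 17, so N ≡ 17 (mod 24).

Equivalent; both directions hold.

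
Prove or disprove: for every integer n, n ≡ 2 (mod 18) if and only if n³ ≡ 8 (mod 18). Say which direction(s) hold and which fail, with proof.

(⇒) holds; (⇐) fails.

(⇐) This fails: take n = 8. Then 8³ = 512 ≡ 8 (mod 18), yet 8 ≡ 8 (mod 18), not 2.

(⇒) Suppose n ≡ 2 (mod 18). Write n = 18j + 2. Then (18j + 2)³ = 5832j³ + 1944j² + 216j + 8 = 18(324j³ + 108j² + 12j) + 8, so n³ ≡ 8 (mod 18).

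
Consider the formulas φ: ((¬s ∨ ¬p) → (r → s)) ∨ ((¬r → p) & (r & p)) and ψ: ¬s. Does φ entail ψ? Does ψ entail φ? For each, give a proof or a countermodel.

(⇒) This fails. Under r = F, s = T, p = F, the left side is true but the right side is false.

(⇐) This fails. Under r = T, s = F, p = F, the left side is false but the right side is true.

(⇒) fails and (⇐) fails.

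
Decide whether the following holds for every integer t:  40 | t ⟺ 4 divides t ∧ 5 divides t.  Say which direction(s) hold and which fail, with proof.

The forward direction holds; the converse fails.

(→) If 40 ∣ t, write t = 40q. Since 40 = 10·4, t = 4·(10q), so 4 ∣ t; and since 40 = 8·5, t = 5·(8q), so 5 ∣ t.

(←) This fails: take t = 20. Both 4 ∣ 20 and 5 ∣ 20, yet 20 is not a multiple of 40 (since 20 = 0·40 + 20), so 40 ∤ 20.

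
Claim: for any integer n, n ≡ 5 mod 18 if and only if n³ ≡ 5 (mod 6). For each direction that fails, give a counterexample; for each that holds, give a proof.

Only the forward direction holds.

(⇐) This fails: take n = 11. Then 11³ = 1331 ≡ 5 (mod 6), yet 11 ≡ 11 (mod 18), not 5.

(⇒) Suppose n ≡ 5 (mod 18). Then n³ ≡ 5³ = 125 (mod 18), and since 6 ∣ 18, also n³ ≡ 5 (mod 6).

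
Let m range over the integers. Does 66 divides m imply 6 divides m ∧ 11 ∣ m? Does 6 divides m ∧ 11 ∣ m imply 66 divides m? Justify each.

Both directions hold.

[⇐] Suppose 6 ∣ m and 11 ∣ m. Any common multiple of 6 and 11 is a multiple of their lcm; here gcd(6, 11) = 1, so lcm(6, 11) = 6·11 = 66, so 66 ∣ m.

[⇒] If 66 ∣ m, write m = 66q. Since 66 = 11·6, m = 6·(11q), so 6 ∣ m; and since 66 = 6·11, m = 11·(6q), so 11 ∣ m.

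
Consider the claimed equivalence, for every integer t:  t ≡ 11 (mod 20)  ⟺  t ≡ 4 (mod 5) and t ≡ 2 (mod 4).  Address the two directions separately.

Forward direction. This fails: t = 11 gives 11 ≡ 11 (mod 20) but 11 ≡ 1 (mod 5), so the conjunction on the right does not hold.

Converse. This fails: t = 14 satisfies both congruences on the right (14 ≡ 4 mod 5 and 14 ≡ 2 mod 4) yet 14 ≡ 14 (mod 20), not 11.

Neither implication holds.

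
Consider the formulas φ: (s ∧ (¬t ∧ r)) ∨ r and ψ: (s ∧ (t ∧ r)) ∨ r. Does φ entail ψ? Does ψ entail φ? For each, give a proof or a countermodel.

(⟹) Assume the antecedent. If t is true, the antecedent forces (t = T, s = F, r = T) or (t = T, s = T, r = T), and (s ∧ (t ∧ r)) ∨ r holds there. If t is false, the antecedent forces (t = F, s = F, r = T) or (t = F, s = T, r = T), and (s ∧ (t ∧ r)) ∨ r holds there. Either way (s ∧ (t ∧ r)) ∨ r holds.

(⟸) Assume the antecedent. If t is true, the antecedent forces (t = T, s = F, r = T) or (t = T, s = T, r = T), and (s ∧ (¬t ∧ r)) ∨ r holds there. If t is false, the antecedent forces (t = F, s = F, r = T) or (t = F, s = T, r = T), and (s ∧ (¬t ∧ r)) ∨ r holds there. Either way (s ∧ (¬t ∧ r)) ∨ r holds.

The biconditional holds.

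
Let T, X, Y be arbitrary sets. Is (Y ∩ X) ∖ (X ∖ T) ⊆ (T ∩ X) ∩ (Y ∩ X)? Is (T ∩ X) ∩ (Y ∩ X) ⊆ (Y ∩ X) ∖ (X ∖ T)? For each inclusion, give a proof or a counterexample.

(⊆) Let x ∈ (Y ∩ X) ∖ (X ∖ T). Then x ∈ T ∩ X ∩ Y, from which x ∈ (T ∩ X) ∩ (Y ∩ X).

(⊇) Let x ∈ (T ∩ X) ∩ (Y ∩ X). Then x ∈ T ∩ X ∩ Y, from which x ∈ (Y ∩ X) ∖ (X ∖ T).

Both inclusions hold; the sets are equal.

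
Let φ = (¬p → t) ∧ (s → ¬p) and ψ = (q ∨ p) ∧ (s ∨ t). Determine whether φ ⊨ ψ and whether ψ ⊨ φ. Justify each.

[⇒] This fails. Under t = T, p = F, s = F, q = F, the left side is true but the right side is false.

[⇐] This fails. Under t = F, p = T, s = T, q = F, the left side is false but the right side is true.

Neither implication holds.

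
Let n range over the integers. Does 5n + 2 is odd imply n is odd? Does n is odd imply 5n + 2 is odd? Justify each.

Forward direction. Suppose 5n + 2 is odd. Since 5 is odd, 5n and n have the same parity, so 5n + 2 ≡ n + 2 (mod 2). As 2 is even, 5n + 2 is odd exactly when n is odd. Thus n is odd.

Converse. Suppose n is odd; write n = 2j + 1. Then 5n + 2 = 5·(2j + 1) + 2 = 2·5j + 7, which is odd.

Both directions hold.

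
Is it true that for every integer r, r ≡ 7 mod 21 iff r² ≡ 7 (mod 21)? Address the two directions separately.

(⇒) holds; (⇐) fails.

[⇒] Suppose r ≡ 7 mod 21. Write r = 21j + 7. Then (21j + 7)² = 441j² + 294j + 49 = 21(21j² + 14j + 2) + 7, so r² ≡ 7 (mod 21).

[⇐] This fails: take r = 14. Then 14² = 196 ≡ 7 (mod 21), yet 14 ≡ 14 (mod 21), not 7.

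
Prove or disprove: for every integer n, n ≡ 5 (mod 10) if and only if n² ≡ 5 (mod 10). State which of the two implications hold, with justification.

[⇒] Suppose n ≡ 5 (mod 10). Write n = 10j + 5. Then (10j + 5)² = 100j² + 100j + 25 = 10(10j² + 10j + 2) + 5, so n² ≡ 5 (mod 10).

[⇐] For the converse, argue contrapositively. If n ≢ 5 (mod 10), then n is congruent to one of 0, 1, 2, 3, 4, 6, 7, 8, 9 modulo 10, and these give n² ≡ 0, 1, 4, 9, 6, 6, 9, 4, 1 respectively — never 5.

Both directions hold; the statement is true.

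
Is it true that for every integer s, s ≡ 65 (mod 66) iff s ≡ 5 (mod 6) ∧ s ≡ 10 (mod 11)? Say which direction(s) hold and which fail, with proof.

(⟸) If s ≡ 5 (mod 6) and s ≡ 10 (mod 11), then by the Chinese remainder theorem s ≡ 65 (mod 66). This is exactly s ≡ 65 (mod 66).

(⟹) Suppose s ≡ 65 (mod 66); write s = 66j + 65. Since 6 ∣ 66, reducing mod 6 gives s ≡ 65 ≡ 5 (mod 6); since 11 ∣ 66, reducing mod 11 gives s ≡ 65 ≡ 10 (mod 11).

Both directions hold; the statement is true.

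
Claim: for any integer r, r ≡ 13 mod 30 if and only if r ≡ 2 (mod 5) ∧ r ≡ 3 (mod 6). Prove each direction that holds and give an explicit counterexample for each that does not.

[⇒] This fails: r = 13 gives 13 ≡ 13 (mod 30) but 13 ≡ 3 (mod 5), so the conjunction on the right does not hold.

[⇐] This fails: r = 27 satisfies both congruences on the right (27 ≡ 2 mod 5 and 27 ≡ 3 mod 6) yet 27 ≡ 27 (mod 30), not 13.

Both directions fail.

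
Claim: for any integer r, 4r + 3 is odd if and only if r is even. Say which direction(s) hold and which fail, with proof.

Forward direction. This fails: take r = 5. Then 4r + 3 = 23, which is odd, yet r = 5 is odd, not even.

Converse. Suppose r is even. Since 4 is even, 4r is even for every r, so 4r + 3 has the same parity as 3, which is odd. Hence 4r + 3 is odd.

The forward direction fails; the converse holds.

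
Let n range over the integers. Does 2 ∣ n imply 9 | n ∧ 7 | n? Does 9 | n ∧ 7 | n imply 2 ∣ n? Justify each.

Both directions fail.

(⇒) This fails: take n = 2. Certainly 2 ∣ 2, but 9 ∤ 2.

(⇐) This fails: take n = 63. Both 9 ∣ 63 and 7 ∣ 63, yet 63 is not a multiple of 2 (since 63 = 31·2 + 1), so 2 ∤ 63.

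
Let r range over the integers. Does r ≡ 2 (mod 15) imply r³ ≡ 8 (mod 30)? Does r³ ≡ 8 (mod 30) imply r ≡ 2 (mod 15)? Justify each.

(⇒) fails; (⇐) holds.

(←) The residues r modulo 30 with r³ ≡ 8 (mod 30) are exactly {2}, and each is ≡ 2 (mod 15).

(→) This fails: take r = 17. Then 17 ≡ 2 (mod 15), but 17³ = 4913 ≡ 23 (mod 30), not 8.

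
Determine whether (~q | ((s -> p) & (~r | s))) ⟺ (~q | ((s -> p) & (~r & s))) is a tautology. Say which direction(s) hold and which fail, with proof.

(⇒) This fails. Under s = F, p = F, q = T, r = F, the left side is true but the right side is false.

(⇐) Assume the antecedent. If q is true, the antecedent forces (s = T, p = T, q = T, r = F), and ~q | ((s -> p) & (~r | s)) holds there. If q is false, ~q | ((s -> p) & (~r | s)) reduces to true regardless of the other variables. Either way ~q | ((s -> p) & (~r | s)) holds.

Not equivalent: only (⇐) holds.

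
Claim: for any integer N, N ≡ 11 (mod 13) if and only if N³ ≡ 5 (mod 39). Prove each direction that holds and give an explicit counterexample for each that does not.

Forward direction. This fails: take N = 24. Then 24 ≡ 11 (mod 13), but 24³ = 13824 ≡ 18 (mod 39), not 5.

Converse. This fails: take N = 8. Then 8³ = 512 ≡ 5 (mod 39), yet 8 ≡ 8 (mod 13), not 11.

Neither direction holds.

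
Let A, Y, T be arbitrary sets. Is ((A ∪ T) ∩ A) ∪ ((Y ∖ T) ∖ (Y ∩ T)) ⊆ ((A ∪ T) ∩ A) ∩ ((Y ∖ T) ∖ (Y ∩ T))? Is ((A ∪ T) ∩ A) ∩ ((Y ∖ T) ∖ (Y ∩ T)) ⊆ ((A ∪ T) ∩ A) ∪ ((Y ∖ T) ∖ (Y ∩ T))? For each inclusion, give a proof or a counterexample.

(⊆) fails; (⊇) holds.

Reverse inclusion. Let x ∈ ((A ∪ T) ∩ A) ∩ ((Y ∖ T) ∖ (Y ∩ T)). Then x ∈ A ∩ Y and x ∉ T, from which x ∈ ((A ∪ T) ∩ A) ∪ ((Y ∖ T) ∖ (Y ∩ T)).

Forward inclusion. This inclusion fails. Take A = {1}, Y = ∅, T = ∅; then 1 ∈ ((A ∪ T) ∩ A) ∪ ((Y ∖ T) ∖ (Y ∩ T)) but 1 ∉ ((A ∪ T) ∩ A) ∩ ((Y ∖ T) ∖ (Y ∩ T)).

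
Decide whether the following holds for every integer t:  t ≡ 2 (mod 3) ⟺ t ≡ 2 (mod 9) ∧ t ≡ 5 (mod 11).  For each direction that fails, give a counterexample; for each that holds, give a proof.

Only the reverse direction holds.

[⇒] This fails: t = 2 gives 2 ≡ 2 (mod 3) but 2 ≡ 2 (mod 11), so the conjunction on the right does not hold.

[⇐] Conversely, if t ≡ 2 (mod 9) and t ≡ 5 (mod 11), then by the Chinese remainder theorem t ≡ 38 (mod 99). Since 38 ≡ 2 (mod 3) and 3 ∣ 99, we get t ≡ 2 (mod 3).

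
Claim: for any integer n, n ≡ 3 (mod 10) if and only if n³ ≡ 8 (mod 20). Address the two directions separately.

Forward direction. This fails: take n = 3. Then 3 ≡ 3 (mod 10), but 3³ = 27 ≡ 7 (mod 20), not 8.

Converse. This fails: take n = 2. Then 2³ = 8 ≡ 8 (mod 20), yet 2 ≡ 2 (mod 10), not 3.

(⇒) fails and (⇐) fails.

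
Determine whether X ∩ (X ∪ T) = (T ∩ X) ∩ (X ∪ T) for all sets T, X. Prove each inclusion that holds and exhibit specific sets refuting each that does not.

(⊆) fails; (⊇) holds.

(⟸) Let x ∈ (T ∩ X) ∩ (X ∪ T). Then x ∈ T ∩ X, from which x ∈ X ∩ (X ∪ T).

(⟹) This inclusion fails. Take T = ∅, X = {1}; then 1 ∈ X ∩ (X ∪ T) but 1 ∉ (T ∩ X) ∩ (X ∪ T).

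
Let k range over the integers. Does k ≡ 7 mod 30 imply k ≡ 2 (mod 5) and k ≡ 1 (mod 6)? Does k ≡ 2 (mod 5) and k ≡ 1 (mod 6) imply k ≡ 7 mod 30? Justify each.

Both directions hold.

(⟹) Suppose k ≡ 7 (mod 30); write k = 30j + 7. Since 5 ∣ 30, reducing mod 5 gives k ≡ 7 ≡ 2 (mod 5); since 6 ∣ 30, reducing mod 6 gives k ≡ 7 ≡ 1 (mod 6).

(⟸) Conversely, if k ≡ 2 (mod 5) and k ≡ 1 (mod 6), then by the Chinese remainder theorem k ≡ 7 (mod 30). This is exactly k ≡ 7 (mod 30).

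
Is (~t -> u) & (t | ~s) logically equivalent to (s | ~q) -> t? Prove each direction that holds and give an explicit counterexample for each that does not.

Both directions fail.

(→) This fails. Under u = T, q = F, t = F, s = F, the left side is true but the right side is false.

(←) This fails. Under u = F, q = T, t = F, s = F, the left side is false but the right side is true.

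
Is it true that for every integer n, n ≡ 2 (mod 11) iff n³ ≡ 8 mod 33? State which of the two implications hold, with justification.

(⟹) This fails: take n = 13. Then 13 ≡ 2 (mod 11), but 13³ = 2197 ≡ 19 (mod 33), not 8.

(⟸) Conversely, the residues r modulo 33 with r³ ≡ 8 (mod 33) are exactly {2}, and each is ≡ 2 (mod 11).

Not equivalent: only (⇐) holds.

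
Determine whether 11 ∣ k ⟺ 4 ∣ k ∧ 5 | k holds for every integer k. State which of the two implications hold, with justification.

(⇒) fails and (⇐) fails.

(→) This fails: take k = 11. Certainly 11 ∣ 11, but 4 ∤ 11.

(←) This fails: take k = 20. Both 4 ∣ 20 and 5 ∣ 20, yet 20 is not a multiple of 11 (since 20 = 1·11 + 9), so 11 ∤ 20.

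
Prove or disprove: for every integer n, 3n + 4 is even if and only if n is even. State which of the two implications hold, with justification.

Equivalent; both directions hold.

(⟸) Suppose n is even; write n = 2j. Then 3n + 4 = 3·(2j) + 4 = 2·3j + 4, which is even.

(⟹) Suppose 3n + 4 is even. Since 3 is odd, 3n and n have the same parity, so 3n + 4 ≡ n + 4 (mod 2). As 4 is even, 3n + 4 is even exactly when n is even. Thus n is even.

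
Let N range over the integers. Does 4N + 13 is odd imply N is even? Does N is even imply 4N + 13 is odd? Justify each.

(⟹) This fails: take N = 5. Then 4N + 13 = 33, which is odd, yet N = 5 is odd, not even.

(⟸) Suppose N is even. Since 4 is even, 4N is even for every N, so 4N + 13 has the same parity as 13, which is odd. Hence 4N + 13 is odd.

Only the reverse direction holds.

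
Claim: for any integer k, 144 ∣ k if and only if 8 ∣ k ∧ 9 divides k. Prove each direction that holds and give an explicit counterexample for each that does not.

(⇐) This fails: take k = 72. Both 8 ∣ 72 and 9 ∣ 72, yet 72 is not a multiple of 144 (since 72 = 0·144 + 72), so 144 ∤ 72.

(⇒) If 144 ∣ k, write k = 144q. Since 144 = 18·8, k = 8·(18q), so 8 ∣ k; and since 144 = 16·9, k = 9·(16q), so 9 ∣ k.

Only the forward implication holds.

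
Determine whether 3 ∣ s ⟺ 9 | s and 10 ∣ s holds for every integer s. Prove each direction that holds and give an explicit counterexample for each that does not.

(⇒) fails; (⇐) holds.

[⇒] This fails: take s = 3. Certainly 3 ∣ 3, but 9 ∤ 3.

[⇐] Suppose 9 ∣ s and 10 ∣ s. Any common multiple of 9 and 10 is a multiple of their lcm; here gcd(9, 10) = 1, so lcm(9, 10) = 9·10 = 90, so 90 ∣ s. Since 3 ∣ 90, it follows that 3 ∣ s.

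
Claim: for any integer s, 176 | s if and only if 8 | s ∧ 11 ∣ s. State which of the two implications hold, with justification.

Only the forward implication holds.

(⟸) This fails: take s = 88. Both 8 ∣ 88 and 11 ∣ 88, yet 88 is not a multiple of 176 (since 88 = 0·176 + 88), so 176 ∤ 88.

(⟹) If 176 ∣ s, write s = 176q. Since 176 = 22·8, s = 8·(22q), so 8 ∣ s; and since 176 = 16·11, s = 11·(16q), so 11 ∣ s.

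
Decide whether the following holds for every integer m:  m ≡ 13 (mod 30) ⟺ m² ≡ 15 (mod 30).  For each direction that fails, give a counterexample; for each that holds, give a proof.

Neither implication holds.

[⇒] This fails: take m = 13. Then 13 ≡ 13 (mod 30), but 13² = 169 ≡ 19 (mod 30), not 15.

[⇐] This fails: take m = 15. Then 15² = 225 ≡ 15 (mod 30), yet 15 ≡ 15 (mod 30), not 13.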